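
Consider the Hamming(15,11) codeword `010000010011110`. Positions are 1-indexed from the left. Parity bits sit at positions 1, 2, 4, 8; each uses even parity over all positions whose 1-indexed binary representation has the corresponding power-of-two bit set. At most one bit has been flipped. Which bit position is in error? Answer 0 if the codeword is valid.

14

s1: b1⊕b3⊕b5⊕b7⊕b9⊕b11⊕b13⊕b15 = 0⊕0⊕0⊕0⊕0⊕1⊕1⊕0 = 0
s2: b2⊕b3⊕b6⊕b7⊕b10⊕b11⊕b14⊕b15 = 1⊕0⊕0⊕0⊕0⊕1⊕1⊕0 = 1
s4: b4⊕b5⊕b6⊕b7⊕b12⊕b13⊕b14⊕b15 = 0⊕0⊕0⊕0⊕1⊕1⊕1⊕0 = 1
s8: b8⊕b9⊕b10⊕b11⊕b12⊕b13⊕b14⊕b15 = 1⊕0⊕0⊕1⊕1⊕1⊕1⊕0 = 1
Syndrome (s8...s1) = 1110 → position 14.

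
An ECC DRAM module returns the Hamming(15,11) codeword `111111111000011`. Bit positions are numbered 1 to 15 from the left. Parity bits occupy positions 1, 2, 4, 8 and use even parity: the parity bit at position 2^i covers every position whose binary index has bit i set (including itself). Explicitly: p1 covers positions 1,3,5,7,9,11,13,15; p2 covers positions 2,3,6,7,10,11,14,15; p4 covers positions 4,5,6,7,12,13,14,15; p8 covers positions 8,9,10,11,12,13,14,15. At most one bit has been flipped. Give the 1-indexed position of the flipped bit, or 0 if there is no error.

0

s1: b1⊕b3⊕b5⊕b7⊕b9⊕b11⊕b13⊕b15 = 1⊕1⊕1⊕1⊕1⊕0⊕0⊕1 = 0
s2: b2⊕b3⊕b6⊕b7⊕b10⊕b11⊕b14⊕b15 = 1⊕1⊕1⊕1⊕0⊕0⊕1⊕1 = 0
s4: b4⊕b5⊕b6⊕b7⊕b12⊕b13⊕b14⊕b15 = 1⊕1⊕1⊕1⊕0⊕0⊕1⊕1 = 0
s8: b8⊕b9⊕b10⊕b11⊕b12⊕b13⊕b14⊕b15 = 1⊕1⊕0⊕0⊕0⊕0⊕1⊕1 = 0
Syndrome (s8...s1) = 0000 → position 0 (no error).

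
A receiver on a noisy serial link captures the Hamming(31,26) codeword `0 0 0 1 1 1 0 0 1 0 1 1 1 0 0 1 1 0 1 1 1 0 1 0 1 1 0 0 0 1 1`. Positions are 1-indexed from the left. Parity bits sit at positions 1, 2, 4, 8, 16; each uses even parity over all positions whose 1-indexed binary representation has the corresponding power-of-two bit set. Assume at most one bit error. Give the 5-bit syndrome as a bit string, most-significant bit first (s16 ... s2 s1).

00010

s1: b1⊕b3⊕b5⊕b7⊕b9⊕b11⊕b13⊕b15⊕b17⊕b19⊕b21⊕b23⊕b25⊕b27⊕b29⊕b31 = 0⊕0⊕1⊕0⊕1⊕1⊕1⊕0⊕1⊕1⊕1⊕1⊕1⊕0⊕0⊕1 = 0
s2: b2⊕b3⊕b6⊕b7⊕b10⊕b11⊕b14⊕b15⊕b18⊕b19⊕b22⊕b23⊕b26⊕b27⊕b30⊕b31 = 0⊕0⊕1⊕0⊕0⊕1⊕0⊕0⊕0⊕1⊕0⊕1⊕1⊕0⊕1⊕1 = 1
s4: b4⊕b5⊕b6⊕b7⊕b12⊕b13⊕b14⊕b15⊕b20⊕b21⊕b22⊕b23⊕b28⊕b29⊕b30⊕b31 = 1⊕1⊕1⊕0⊕1⊕1⊕0⊕0⊕1⊕1⊕0⊕1⊕0⊕0⊕1⊕1 = 0
s8: b8⊕b9⊕b10⊕b11⊕b12⊕b13⊕b14⊕b15⊕b24⊕b25⊕b26⊕b27⊕b28⊕b29⊕b30⊕b31 = 0⊕1⊕0⊕1⊕1⊕1⊕0⊕0⊕0⊕1⊕1⊕0⊕0⊕0⊕1⊕1 = 0
s16: b16⊕b17⊕b18⊕b19⊕b20⊕b21⊕b22⊕b23⊕b24⊕b25⊕b26⊕b27⊕b28⊕b29⊕b30⊕b31 = 1⊕1⊕0⊕1⊕1⊕1⊕0⊕1⊕0⊕1⊕1⊕0⊕0⊕0⊕1⊕1 = 0
Syndrome (s16...s1) = 00010 → position 2.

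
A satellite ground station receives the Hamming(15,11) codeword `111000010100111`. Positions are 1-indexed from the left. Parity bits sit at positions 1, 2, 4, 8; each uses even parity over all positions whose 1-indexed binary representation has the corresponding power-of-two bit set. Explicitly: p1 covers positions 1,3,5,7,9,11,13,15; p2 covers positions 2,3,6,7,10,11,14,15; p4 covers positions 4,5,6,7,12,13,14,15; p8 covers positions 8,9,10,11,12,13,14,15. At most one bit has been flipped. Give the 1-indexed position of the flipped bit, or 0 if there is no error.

s1: b1⊕b3⊕b5⊕b7⊕b9⊕b11⊕b13⊕b15 = 1⊕1⊕0⊕0⊕0⊕0⊕1⊕1 = 0
s2: b2⊕b3⊕b6⊕b7⊕b10⊕b11⊕b14⊕b15 = 1⊕1⊕0⊕0⊕1⊕0⊕1⊕1 = 1
s4: b4⊕b5⊕b6⊕b7⊕b12⊕b13⊕b14⊕b15 = 0⊕0⊕0⊕0⊕0⊕1⊕1⊕1 = 1
s8: b8⊕b9⊕b10⊕b11⊕b12⊕b13⊕b14⊕b15 = 1⊕0⊕1⊕0⊕0⊕1⊕1⊕1 = 1
Syndrome (s8...s1) = 1110 → position 14.

14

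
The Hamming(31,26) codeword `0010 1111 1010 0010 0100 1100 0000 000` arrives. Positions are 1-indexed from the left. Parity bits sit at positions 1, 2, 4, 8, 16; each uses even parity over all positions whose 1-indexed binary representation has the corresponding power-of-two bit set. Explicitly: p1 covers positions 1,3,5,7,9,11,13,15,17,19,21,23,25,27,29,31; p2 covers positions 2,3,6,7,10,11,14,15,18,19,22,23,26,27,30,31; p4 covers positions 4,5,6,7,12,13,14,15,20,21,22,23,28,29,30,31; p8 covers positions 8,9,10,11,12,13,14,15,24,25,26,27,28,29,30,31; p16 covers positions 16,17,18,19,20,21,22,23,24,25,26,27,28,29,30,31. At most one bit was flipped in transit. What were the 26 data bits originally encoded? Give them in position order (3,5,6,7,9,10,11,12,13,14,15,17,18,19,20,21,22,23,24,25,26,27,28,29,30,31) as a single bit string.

11111010001011011000000000

s1: b1⊕b3⊕b5⊕b7⊕b9⊕b11⊕b13⊕b15⊕b17⊕b19⊕b21⊕b23⊕b25⊕b27⊕b29⊕b31 = 0⊕1⊕1⊕1⊕1⊕1⊕0⊕1⊕0⊕0⊕1⊕0⊕0⊕0⊕0⊕0 = 1
s2: b2⊕b3⊕b6⊕b7⊕b10⊕b11⊕b14⊕b15⊕b18⊕b19⊕b22⊕b23⊕b26⊕b27⊕b30⊕b31 = 0⊕1⊕1⊕1⊕0⊕1⊕0⊕1⊕1⊕0⊕1⊕0⊕0⊕0⊕0⊕0 = 1
s4: b4⊕b5⊕b6⊕b7⊕b12⊕b13⊕b14⊕b15⊕b20⊕b21⊕b22⊕b23⊕b28⊕b29⊕b30⊕b31 = 0⊕1⊕1⊕1⊕0⊕0⊕0⊕1⊕0⊕1⊕1⊕0⊕0⊕0⊕0⊕0 = 0
s8: b8⊕b9⊕b10⊕b11⊕b12⊕b13⊕b14⊕b15⊕b24⊕b25⊕b26⊕b27⊕b28⊕b29⊕b30⊕b31 = 1⊕1⊕0⊕1⊕0⊕0⊕0⊕1⊕0⊕0⊕0⊕0⊕0⊕0⊕0⊕0 = 0
s16: b16⊕b17⊕b18⊕b19⊕b20⊕b21⊕b22⊕b23⊕b24⊕b25⊕b26⊕b27⊕b28⊕b29⊕b30⊕b31 = 0⊕0⊕1⊕0⊕0⊕1⊕1⊕0⊕0⊕0⊕0⊕0⊕0⊕0⊕0⊕0 = 1
Syndrome (s16...s1) = 10011 → position 19.
Flip bit 19: corrected codeword = 0010111110100010011011000000000
Data bits at positions 3,5,6,7,9,10,11,12,13,14,15,17,18,19,20,21,22,23,24,25,26,27,28,29,30,31: 11111010001011011000000000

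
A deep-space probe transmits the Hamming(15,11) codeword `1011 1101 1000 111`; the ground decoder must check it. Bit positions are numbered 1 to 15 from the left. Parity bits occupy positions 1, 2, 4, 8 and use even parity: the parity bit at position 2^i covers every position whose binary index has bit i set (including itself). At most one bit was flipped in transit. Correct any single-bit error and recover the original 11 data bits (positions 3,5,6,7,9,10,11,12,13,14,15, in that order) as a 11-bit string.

s1: b1⊕b3⊕b5⊕b7⊕b9⊕b11⊕b13⊕b15 = 1⊕1⊕1⊕0⊕1⊕0⊕1⊕1 = 0
s2: b2⊕b3⊕b6⊕b7⊕b10⊕b11⊕b14⊕b15 = 0⊕1⊕1⊕0⊕0⊕0⊕1⊕1 = 0
s4: b4⊕b5⊕b6⊕b7⊕b12⊕b13⊕b14⊕b15 = 1⊕1⊕1⊕0⊕0⊕1⊕1⊕1 = 0
s8: b8⊕b9⊕b10⊕b11⊕b12⊕b13⊕b14⊕b15 = 1⊕1⊕0⊕0⊕0⊕1⊕1⊕1 = 1
Syndrome (s8...s1) = 1000 → position 8.
Flip bit 8: corrected codeword = 101111001000111
Data bits at positions 3,5,6,7,9,10,11,12,13,14,15: 11101000111

11101000111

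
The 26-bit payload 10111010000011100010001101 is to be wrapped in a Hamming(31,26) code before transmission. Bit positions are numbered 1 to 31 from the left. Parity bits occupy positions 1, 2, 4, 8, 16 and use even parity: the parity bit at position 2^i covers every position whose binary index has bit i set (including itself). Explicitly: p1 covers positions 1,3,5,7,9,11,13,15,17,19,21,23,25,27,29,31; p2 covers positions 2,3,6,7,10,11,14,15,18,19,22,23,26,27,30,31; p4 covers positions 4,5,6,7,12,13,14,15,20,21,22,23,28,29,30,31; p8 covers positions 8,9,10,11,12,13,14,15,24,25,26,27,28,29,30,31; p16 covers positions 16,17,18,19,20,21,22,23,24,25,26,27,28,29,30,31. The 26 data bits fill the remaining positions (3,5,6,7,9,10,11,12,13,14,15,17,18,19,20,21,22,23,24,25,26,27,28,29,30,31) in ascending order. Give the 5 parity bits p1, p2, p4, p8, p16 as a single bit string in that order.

Place data bits at non-power-of-two positions: b3=1, b5=0, b6=1, b7=1, b9=1, b10=0, b11=1, b12=0, b13=0, b14=0, b15=0, b17=0, b18=1, b19=1, b20=1, b21=0, b22=0, b23=0, b24=1, b25=0, b26=0, b27=0, b28=1, b29=1, b30=0, b31=1.
p1 = XOR of data positions {3,5,7,9,11,13,15,17,19,21,23,25,27,29,31} = 1⊕0⊕1⊕1⊕1⊕0⊕0⊕0⊕1⊕0⊕0⊕0⊕0⊕1⊕1 = 1
p2 = XOR of data positions {3,6,7,10,11,14,15,18,19,22,23,26,27,30,31} = 1⊕1⊕1⊕0⊕1⊕0⊕0⊕1⊕1⊕0⊕0⊕0⊕0⊕0⊕1 = 1
p4 = XOR of data positions {5,6,7,12,13,14,15,20,21,22,23,28,29,30,31} = 0⊕1⊕1⊕0⊕0⊕0⊕0⊕1⊕0⊕0⊕0⊕1⊕1⊕0⊕1 = 0
p8 = XOR of data positions {9,10,11,12,13,14,15,24,25,26,27,28,29,30,31} = 1⊕0⊕1⊕0⊕0⊕0⊕0⊕1⊕0⊕0⊕0⊕1⊕1⊕0⊕1 = 0
p16 = XOR of data positions {17,18,19,20,21,22,23,24,25,26,27,28,29,30,31} = 0⊕1⊕1⊕1⊕0⊕0⊕0⊕1⊕0⊕0⊕0⊕1⊕1⊕0⊕1 = 1
Parity bits p1,p2,p4,p8,p16 = 11001

11001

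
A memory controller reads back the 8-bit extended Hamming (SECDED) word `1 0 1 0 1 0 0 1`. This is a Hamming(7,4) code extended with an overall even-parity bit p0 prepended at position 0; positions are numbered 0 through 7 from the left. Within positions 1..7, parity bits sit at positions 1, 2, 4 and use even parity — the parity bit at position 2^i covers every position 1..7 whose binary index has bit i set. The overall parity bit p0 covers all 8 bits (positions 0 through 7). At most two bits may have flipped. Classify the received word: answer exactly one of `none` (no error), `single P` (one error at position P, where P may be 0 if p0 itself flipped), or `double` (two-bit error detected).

double

s1: b1⊕b3⊕b5⊕b7 = 0⊕0⊕0⊕1 = 1
s2: b2⊕b3⊕b6⊕b7 = 1⊕0⊕0⊕1 = 0
s4: b4⊕b5⊕b6⊕b7 = 1⊕0⊕0⊕1 = 0
Syndrome (s4...s1) = 001 → position 1.
Overall parity (XOR of all 8 bits, including p0): 1⊕0⊕1⊕0⊕1⊕0⊕0⊕1 = 0
Overall=0, syndrome position=1 → double-bit error detected (uncorrectable).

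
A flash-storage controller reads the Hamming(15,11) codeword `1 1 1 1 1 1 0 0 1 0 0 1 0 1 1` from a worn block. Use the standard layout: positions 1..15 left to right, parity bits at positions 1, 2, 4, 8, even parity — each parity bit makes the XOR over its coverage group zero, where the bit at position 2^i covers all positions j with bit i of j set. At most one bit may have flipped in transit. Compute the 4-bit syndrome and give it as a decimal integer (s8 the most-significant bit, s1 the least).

s1: b1⊕b3⊕b5⊕b7⊕b9⊕b11⊕b13⊕b15 = 1⊕1⊕1⊕0⊕1⊕0⊕0⊕1 = 1
s2: b2⊕b3⊕b6⊕b7⊕b10⊕b11⊕b14⊕b15 = 1⊕1⊕1⊕0⊕0⊕0⊕1⊕1 = 1
s4: b4⊕b5⊕b6⊕b7⊕b12⊕b13⊕b14⊕b15 = 1⊕1⊕1⊕0⊕1⊕0⊕1⊕1 = 0
s8: b8⊕b9⊕b10⊕b11⊕b12⊕b13⊕b14⊕b15 = 0⊕1⊕0⊕0⊕1⊕0⊕1⊕1 = 0
Syndrome (s8...s1) = 0011 → position 3.

3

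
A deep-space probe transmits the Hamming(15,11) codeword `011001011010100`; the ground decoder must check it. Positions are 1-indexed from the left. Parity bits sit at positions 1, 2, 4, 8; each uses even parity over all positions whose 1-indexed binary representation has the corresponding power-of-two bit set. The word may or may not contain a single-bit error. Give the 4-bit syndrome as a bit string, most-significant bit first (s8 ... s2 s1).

s1: b1⊕b3⊕b5⊕b7⊕b9⊕b11⊕b13⊕b15 = 0⊕1⊕0⊕0⊕1⊕1⊕1⊕0 = 0
s2: b2⊕b3⊕b6⊕b7⊕b10⊕b11⊕b14⊕b15 = 1⊕1⊕1⊕0⊕0⊕1⊕0⊕0 = 0
s4: b4⊕b5⊕b6⊕b7⊕b12⊕b13⊕b14⊕b15 = 0⊕0⊕1⊕0⊕0⊕1⊕0⊕0 = 0
s8: b8⊕b9⊕b10⊕b11⊕b12⊕b13⊕b14⊕b15 = 1⊕1⊕0⊕1⊕0⊕1⊕0⊕0 = 0
Syndrome (s8...s1) = 0000 → position 0 (no error).

0000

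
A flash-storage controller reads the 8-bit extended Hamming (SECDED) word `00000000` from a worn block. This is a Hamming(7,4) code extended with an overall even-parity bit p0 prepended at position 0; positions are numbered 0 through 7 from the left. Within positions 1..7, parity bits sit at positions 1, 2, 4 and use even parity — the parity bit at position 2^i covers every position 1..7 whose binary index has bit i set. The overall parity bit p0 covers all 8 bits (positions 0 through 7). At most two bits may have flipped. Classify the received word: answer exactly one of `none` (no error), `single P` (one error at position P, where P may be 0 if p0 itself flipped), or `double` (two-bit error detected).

s1: b1⊕b3⊕b5⊕b7 = 0⊕0⊕0⊕0 = 0
s2: b2⊕b3⊕b6⊕b7 = 0⊕0⊕0⊕0 = 0
s4: b4⊕b5⊕b6⊕b7 = 0⊕0⊕0⊕0 = 0
Syndrome (s4...s1) = 000 → position 0 (no error).
Overall parity (XOR of all 8 bits, including p0): 0⊕0⊕0⊕0⊕0⊕0⊕0⊕0 = 0
Overall=0, syndrome position=0 → no error.

none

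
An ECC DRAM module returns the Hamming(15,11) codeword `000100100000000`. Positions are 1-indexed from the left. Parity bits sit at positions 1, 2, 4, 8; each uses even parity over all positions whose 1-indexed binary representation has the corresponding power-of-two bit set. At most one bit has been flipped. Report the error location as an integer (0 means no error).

s1: b1⊕b3⊕b5⊕b7⊕b9⊕b11⊕b13⊕b15 = 0⊕0⊕0⊕1⊕0⊕0⊕0⊕0 = 1
s2: b2⊕b3⊕b6⊕b7⊕b10⊕b11⊕b14⊕b15 = 0⊕0⊕0⊕1⊕0⊕0⊕0⊕0 = 1
s4: b4⊕b5⊕b6⊕b7⊕b12⊕b13⊕b14⊕b15 = 1⊕0⊕0⊕1⊕0⊕0⊕0⊕0 = 0
s8: b8⊕b9⊕b10⊕b11⊕b12⊕b13⊕b14⊕b15 = 0⊕0⊕0⊕0⊕0⊕0⊕0⊕0 = 0
Syndrome (s8...s1) = 0011 → position 3.

3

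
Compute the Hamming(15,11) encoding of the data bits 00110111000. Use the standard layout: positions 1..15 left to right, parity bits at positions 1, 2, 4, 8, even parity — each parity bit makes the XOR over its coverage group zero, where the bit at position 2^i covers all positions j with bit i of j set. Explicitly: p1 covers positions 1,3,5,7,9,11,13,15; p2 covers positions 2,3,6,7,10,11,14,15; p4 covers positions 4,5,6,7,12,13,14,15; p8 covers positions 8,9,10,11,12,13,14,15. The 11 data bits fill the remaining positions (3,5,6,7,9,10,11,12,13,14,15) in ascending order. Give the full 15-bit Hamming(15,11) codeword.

000101110111000

Place data bits at non-power-of-two positions: b3=0, b5=0, b6=1, b7=1, b9=0, b10=1, b11=1, b12=1, b13=0, b14=0, b15=0.
p1 = XOR of data positions {3,5,7,9,11,13,15} = 0⊕0⊕1⊕0⊕1⊕0⊕0 = 0
p2 = XOR of data positions {3,6,7,10,11,14,15} = 0⊕1⊕1⊕1⊕1⊕0⊕0 = 0
p4 = XOR of data positions {5,6,7,12,13,14,15} = 0⊕1⊕1⊕1⊕0⊕0⊕0 = 1
p8 = XOR of data positions {9,10,11,12,13,14,15} = 0⊕1⊕1⊕1⊕0⊕0⊕0 = 1
Codeword b1..b15 = 000101110111000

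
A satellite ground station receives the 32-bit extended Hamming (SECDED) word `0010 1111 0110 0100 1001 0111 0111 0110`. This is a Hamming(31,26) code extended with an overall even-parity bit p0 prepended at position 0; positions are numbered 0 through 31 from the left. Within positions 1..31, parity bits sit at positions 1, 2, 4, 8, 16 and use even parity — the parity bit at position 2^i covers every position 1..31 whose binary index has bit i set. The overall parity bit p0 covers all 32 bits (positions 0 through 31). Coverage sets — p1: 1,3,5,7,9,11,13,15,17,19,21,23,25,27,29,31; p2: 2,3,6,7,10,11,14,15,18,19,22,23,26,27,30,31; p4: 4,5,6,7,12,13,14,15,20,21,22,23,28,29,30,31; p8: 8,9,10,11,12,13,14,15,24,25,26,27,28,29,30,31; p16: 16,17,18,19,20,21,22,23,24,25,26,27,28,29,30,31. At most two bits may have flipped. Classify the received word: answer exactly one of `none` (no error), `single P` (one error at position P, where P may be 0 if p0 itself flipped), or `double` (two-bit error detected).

s1: b1⊕b3⊕b5⊕b7⊕b9⊕b11⊕b13⊕b15⊕b17⊕b19⊕b21⊕b23⊕b25⊕b27⊕b29⊕b31 = 0⊕0⊕1⊕1⊕1⊕0⊕1⊕0⊕0⊕1⊕1⊕1⊕1⊕1⊕1⊕0 = 0
s2: b2⊕b3⊕b6⊕b7⊕b10⊕b11⊕b14⊕b15⊕b18⊕b19⊕b22⊕b23⊕b26⊕b27⊕b30⊕b31 = 1⊕0⊕1⊕1⊕1⊕0⊕0⊕0⊕0⊕1⊕1⊕1⊕1⊕1⊕1⊕0 = 0
s4: b4⊕b5⊕b6⊕b7⊕b12⊕b13⊕b14⊕b15⊕b20⊕b21⊕b22⊕b23⊕b28⊕b29⊕b30⊕b31 = 1⊕1⊕1⊕1⊕0⊕1⊕0⊕0⊕0⊕1⊕1⊕1⊕0⊕1⊕1⊕0 = 0
s8: b8⊕b9⊕b10⊕b11⊕b12⊕b13⊕b14⊕b15⊕b24⊕b25⊕b26⊕b27⊕b28⊕b29⊕b30⊕b31 = 0⊕1⊕1⊕0⊕0⊕1⊕0⊕0⊕0⊕1⊕1⊕1⊕0⊕1⊕1⊕0 = 0
s16: b16⊕b17⊕b18⊕b19⊕b20⊕b21⊕b22⊕b23⊕b24⊕b25⊕b26⊕b27⊕b28⊕b29⊕b30⊕b31 = 1⊕0⊕0⊕1⊕0⊕1⊕1⊕1⊕0⊕1⊕1⊕1⊕0⊕1⊕1⊕0 = 0
Syndrome (s16...s1) = 00000 → position 0 (no error).
Overall parity (XOR of all 32 bits, including p0): 0⊕0⊕1⊕0⊕1⊕1⊕1⊕1⊕0⊕1⊕1⊕0⊕0⊕1⊕0⊕0⊕1⊕0⊕0⊕1⊕0⊕1⊕1⊕1⊕0⊕1⊕1⊕1⊕0⊕1⊕1⊕0 = 0
Overall=0, syndrome position=0 → no error.

none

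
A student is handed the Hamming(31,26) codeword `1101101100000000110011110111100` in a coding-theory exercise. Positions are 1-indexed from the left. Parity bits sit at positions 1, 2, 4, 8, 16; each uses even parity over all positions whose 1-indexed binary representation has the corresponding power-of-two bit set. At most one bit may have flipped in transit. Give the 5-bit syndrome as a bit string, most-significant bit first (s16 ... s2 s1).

00010

s1: b1⊕b3⊕b5⊕b7⊕b9⊕b11⊕b13⊕b15⊕b17⊕b19⊕b21⊕b23⊕b25⊕b27⊕b29⊕b31 = 1⊕0⊕1⊕1⊕0⊕0⊕0⊕0⊕1⊕0⊕1⊕1⊕0⊕1⊕1⊕0 = 0
s2: b2⊕b3⊕b6⊕b7⊕b10⊕b11⊕b14⊕b15⊕b18⊕b19⊕b22⊕b23⊕b26⊕b27⊕b30⊕b31 = 1⊕0⊕0⊕1⊕0⊕0⊕0⊕0⊕1⊕0⊕1⊕1⊕1⊕1⊕0⊕0 = 1
s4: b4⊕b5⊕b6⊕b7⊕b12⊕b13⊕b14⊕b15⊕b20⊕b21⊕b22⊕b23⊕b28⊕b29⊕b30⊕b31 = 1⊕1⊕0⊕1⊕0⊕0⊕0⊕0⊕0⊕1⊕1⊕1⊕1⊕1⊕0⊕0 = 0
s8: b8⊕b9⊕b10⊕b11⊕b12⊕b13⊕b14⊕b15⊕b24⊕b25⊕b26⊕b27⊕b28⊕b29⊕b30⊕b31 = 1⊕0⊕0⊕0⊕0⊕0⊕0⊕0⊕1⊕0⊕1⊕1⊕1⊕1⊕0⊕0 = 0
s16: b16⊕b17⊕b18⊕b19⊕b20⊕b21⊕b22⊕b23⊕b24⊕b25⊕b26⊕b27⊕b28⊕b29⊕b30⊕b31 = 0⊕1⊕1⊕0⊕0⊕1⊕1⊕1⊕1⊕0⊕1⊕1⊕1⊕1⊕0⊕0 = 0
Syndrome (s16...s1) = 00010 → position 2.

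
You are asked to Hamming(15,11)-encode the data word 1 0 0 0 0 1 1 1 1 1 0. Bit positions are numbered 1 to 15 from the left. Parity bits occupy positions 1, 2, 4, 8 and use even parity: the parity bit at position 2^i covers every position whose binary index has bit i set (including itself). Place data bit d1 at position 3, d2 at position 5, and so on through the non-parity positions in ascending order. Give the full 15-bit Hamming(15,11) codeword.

101100010111110

Place data bits at non-power-of-two positions: b3=1, b5=0, b6=0, b7=0, b9=0, b10=1, b11=1, b12=1, b13=1, b14=1, b15=0.
p1 = XOR of data positions {3,5,7,9,11,13,15} = 1⊕0⊕0⊕0⊕1⊕1⊕0 = 1
p2 = XOR of data positions {3,6,7,10,11,14,15} = 1⊕0⊕0⊕1⊕1⊕1⊕0 = 0
p4 = XOR of data positions {5,6,7,12,13,14,15} = 0⊕0⊕0⊕1⊕1⊕1⊕0 = 1
p8 = XOR of data positions {9,10,11,12,13,14,15} = 0⊕1⊕1⊕1⊕1⊕1⊕0 = 1
Codeword b1..b15 = 101100010111110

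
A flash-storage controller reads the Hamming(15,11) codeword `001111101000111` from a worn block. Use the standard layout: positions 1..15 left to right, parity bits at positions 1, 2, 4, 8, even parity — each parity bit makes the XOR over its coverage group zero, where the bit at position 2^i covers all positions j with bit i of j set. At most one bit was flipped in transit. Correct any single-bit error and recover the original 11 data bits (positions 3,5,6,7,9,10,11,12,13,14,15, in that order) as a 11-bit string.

s1: b1⊕b3⊕b5⊕b7⊕b9⊕b11⊕b13⊕b15 = 0⊕1⊕1⊕1⊕1⊕0⊕1⊕1 = 0
s2: b2⊕b3⊕b6⊕b7⊕b10⊕b11⊕b14⊕b15 = 0⊕1⊕1⊕1⊕0⊕0⊕1⊕1 = 1
s4: b4⊕b5⊕b6⊕b7⊕b12⊕b13⊕b14⊕b15 = 1⊕1⊕1⊕1⊕0⊕1⊕1⊕1 = 1
s8: b8⊕b9⊕b10⊕b11⊕b12⊕b13⊕b14⊕b15 = 0⊕1⊕0⊕0⊕0⊕1⊕1⊕1 = 0
Syndrome (s8...s1) = 0110 → position 6.
Flip bit 6: corrected codeword = 001110101000111
Data bits at positions 3,5,6,7,9,10,11,12,13,14,15: 11011000111

11011000111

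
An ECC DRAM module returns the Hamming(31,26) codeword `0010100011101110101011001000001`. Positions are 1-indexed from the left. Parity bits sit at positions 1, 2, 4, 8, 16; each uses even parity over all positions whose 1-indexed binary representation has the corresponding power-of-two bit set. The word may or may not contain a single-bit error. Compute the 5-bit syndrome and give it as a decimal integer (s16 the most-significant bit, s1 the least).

s1: b1⊕b3⊕b5⊕b7⊕b9⊕b11⊕b13⊕b15⊕b17⊕b19⊕b21⊕b23⊕b25⊕b27⊕b29⊕b31 = 0⊕1⊕1⊕0⊕1⊕1⊕1⊕1⊕1⊕1⊕1⊕0⊕1⊕0⊕0⊕1 = 1
s2: b2⊕b3⊕b6⊕b7⊕b10⊕b11⊕b14⊕b15⊕b18⊕b19⊕b22⊕b23⊕b26⊕b27⊕b30⊕b31 = 0⊕1⊕0⊕0⊕1⊕1⊕1⊕1⊕0⊕1⊕1⊕0⊕0⊕0⊕0⊕1 = 0
s4: b4⊕b5⊕b6⊕b7⊕b12⊕b13⊕b14⊕b15⊕b20⊕b21⊕b22⊕b23⊕b28⊕b29⊕b30⊕b31 = 0⊕1⊕0⊕0⊕0⊕1⊕1⊕1⊕0⊕1⊕1⊕0⊕0⊕0⊕0⊕1 = 1
s8: b8⊕b9⊕b10⊕b11⊕b12⊕b13⊕b14⊕b15⊕b24⊕b25⊕b26⊕b27⊕b28⊕b29⊕b30⊕b31 = 0⊕1⊕1⊕1⊕0⊕1⊕1⊕1⊕0⊕1⊕0⊕0⊕0⊕0⊕0⊕1 = 0
s16: b16⊕b17⊕b18⊕b19⊕b20⊕b21⊕b22⊕b23⊕b24⊕b25⊕b26⊕b27⊕b28⊕b29⊕b30⊕b31 = 0⊕1⊕0⊕1⊕0⊕1⊕1⊕0⊕0⊕1⊕0⊕0⊕0⊕0⊕0⊕1 = 0
Syndrome (s16...s1) = 00101 → position 5.

5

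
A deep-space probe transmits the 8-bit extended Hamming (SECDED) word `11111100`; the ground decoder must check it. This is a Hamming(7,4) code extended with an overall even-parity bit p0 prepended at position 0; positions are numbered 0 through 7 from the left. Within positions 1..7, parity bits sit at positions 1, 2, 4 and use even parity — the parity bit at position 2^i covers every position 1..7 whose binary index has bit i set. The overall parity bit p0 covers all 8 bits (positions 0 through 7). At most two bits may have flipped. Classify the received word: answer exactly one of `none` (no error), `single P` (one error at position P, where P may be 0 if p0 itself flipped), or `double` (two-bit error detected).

s1: b1⊕b3⊕b5⊕b7 = 1⊕1⊕1⊕0 = 1
s2: b2⊕b3⊕b6⊕b7 = 1⊕1⊕0⊕0 = 0
s4: b4⊕b5⊕b6⊕b7 = 1⊕1⊕0⊕0 = 0
Syndrome (s4...s1) = 001 → position 1.
Overall parity (XOR of all 8 bits, including p0): 1⊕1⊕1⊕1⊕1⊕1⊕0⊕0 = 0
Overall=0, syndrome position=1 → double-bit error detected (uncorrectable).

double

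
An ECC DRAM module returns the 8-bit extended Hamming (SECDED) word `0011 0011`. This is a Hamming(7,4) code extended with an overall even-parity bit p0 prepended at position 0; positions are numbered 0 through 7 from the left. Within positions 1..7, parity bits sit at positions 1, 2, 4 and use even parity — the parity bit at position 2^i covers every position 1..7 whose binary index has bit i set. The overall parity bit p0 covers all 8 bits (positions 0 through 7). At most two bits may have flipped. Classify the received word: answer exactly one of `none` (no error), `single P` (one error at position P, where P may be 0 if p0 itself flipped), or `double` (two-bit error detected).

none

s1: b1⊕b3⊕b5⊕b7 = 0⊕1⊕0⊕1 = 0
s2: b2⊕b3⊕b6⊕b7 = 1⊕1⊕1⊕1 = 0
s4: b4⊕b5⊕b6⊕b7 = 0⊕0⊕1⊕1 = 0
Syndrome (s4...s1) = 000 → position 0 (no error).
Overall parity (XOR of all 8 bits, including p0): 0⊕0⊕1⊕1⊕0⊕0⊕1⊕1 = 0
Overall=0, syndrome position=0 → no error.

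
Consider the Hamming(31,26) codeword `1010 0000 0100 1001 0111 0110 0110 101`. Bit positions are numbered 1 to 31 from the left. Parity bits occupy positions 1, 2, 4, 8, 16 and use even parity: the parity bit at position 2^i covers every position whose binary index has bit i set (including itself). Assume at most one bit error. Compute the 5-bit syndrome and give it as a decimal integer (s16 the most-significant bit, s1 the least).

2

s1: b1⊕b3⊕b5⊕b7⊕b9⊕b11⊕b13⊕b15⊕b17⊕b19⊕b21⊕b23⊕b25⊕b27⊕b29⊕b31 = 1⊕1⊕0⊕0⊕0⊕0⊕1⊕0⊕0⊕1⊕0⊕1⊕0⊕1⊕1⊕1 = 0
s2: b2⊕b3⊕b6⊕b7⊕b10⊕b11⊕b14⊕b15⊕b18⊕b19⊕b22⊕b23⊕b26⊕b27⊕b30⊕b31 = 0⊕1⊕0⊕0⊕1⊕0⊕0⊕0⊕1⊕1⊕1⊕1⊕1⊕1⊕0⊕1 = 1
s4: b4⊕b5⊕b6⊕b7⊕b12⊕b13⊕b14⊕b15⊕b20⊕b21⊕b22⊕b23⊕b28⊕b29⊕b30⊕b31 = 0⊕0⊕0⊕0⊕0⊕1⊕0⊕0⊕1⊕0⊕1⊕1⊕0⊕1⊕0⊕1 = 0
s8: b8⊕b9⊕b10⊕b11⊕b12⊕b13⊕b14⊕b15⊕b24⊕b25⊕b26⊕b27⊕b28⊕b29⊕b30⊕b31 = 0⊕0⊕1⊕0⊕0⊕1⊕0⊕0⊕0⊕0⊕1⊕1⊕0⊕1⊕0⊕1 = 0
s16: b16⊕b17⊕b18⊕b19⊕b20⊕b21⊕b22⊕b23⊕b24⊕b25⊕b26⊕b27⊕b28⊕b29⊕b30⊕b31 = 1⊕0⊕1⊕1⊕1⊕0⊕1⊕1⊕0⊕0⊕1⊕1⊕0⊕1⊕0⊕1 = 0
Syndrome (s16...s1) = 00010 → position 2.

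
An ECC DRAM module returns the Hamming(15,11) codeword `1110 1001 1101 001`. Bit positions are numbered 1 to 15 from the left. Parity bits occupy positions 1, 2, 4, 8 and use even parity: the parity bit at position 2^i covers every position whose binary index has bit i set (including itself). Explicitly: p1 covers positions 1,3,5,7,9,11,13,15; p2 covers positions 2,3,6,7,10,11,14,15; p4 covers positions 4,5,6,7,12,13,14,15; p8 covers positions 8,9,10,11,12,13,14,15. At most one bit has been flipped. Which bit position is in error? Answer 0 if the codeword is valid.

s1: b1⊕b3⊕b5⊕b7⊕b9⊕b11⊕b13⊕b15 = 1⊕1⊕1⊕0⊕1⊕0⊕0⊕1 = 1
s2: b2⊕b3⊕b6⊕b7⊕b10⊕b11⊕b14⊕b15 = 1⊕1⊕0⊕0⊕1⊕0⊕0⊕1 = 0
s4: b4⊕b5⊕b6⊕b7⊕b12⊕b13⊕b14⊕b15 = 0⊕1⊕0⊕0⊕1⊕0⊕0⊕1 = 1
s8: b8⊕b9⊕b10⊕b11⊕b12⊕b13⊕b14⊕b15 = 1⊕1⊕1⊕0⊕1⊕0⊕0⊕1 = 1
Syndrome (s8...s1) = 1101 → position 13.

13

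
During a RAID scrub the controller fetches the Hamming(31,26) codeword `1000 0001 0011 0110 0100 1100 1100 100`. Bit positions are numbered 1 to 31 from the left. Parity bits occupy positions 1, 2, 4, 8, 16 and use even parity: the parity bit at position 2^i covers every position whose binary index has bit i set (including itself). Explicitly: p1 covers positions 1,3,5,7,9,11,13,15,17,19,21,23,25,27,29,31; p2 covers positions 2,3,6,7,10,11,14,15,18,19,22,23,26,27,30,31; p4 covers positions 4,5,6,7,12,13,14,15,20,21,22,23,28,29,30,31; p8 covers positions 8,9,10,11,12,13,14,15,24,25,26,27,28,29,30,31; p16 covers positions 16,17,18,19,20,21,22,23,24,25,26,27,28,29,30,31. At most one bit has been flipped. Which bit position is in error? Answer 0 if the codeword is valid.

s1: b1⊕b3⊕b5⊕b7⊕b9⊕b11⊕b13⊕b15⊕b17⊕b19⊕b21⊕b23⊕b25⊕b27⊕b29⊕b31 = 1⊕0⊕0⊕0⊕0⊕1⊕0⊕1⊕0⊕0⊕1⊕0⊕1⊕0⊕1⊕0 = 0
s2: b2⊕b3⊕b6⊕b7⊕b10⊕b11⊕b14⊕b15⊕b18⊕b19⊕b22⊕b23⊕b26⊕b27⊕b30⊕b31 = 0⊕0⊕0⊕0⊕0⊕1⊕1⊕1⊕1⊕0⊕1⊕0⊕1⊕0⊕0⊕0 = 0
s4: b4⊕b5⊕b6⊕b7⊕b12⊕b13⊕b14⊕b15⊕b20⊕b21⊕b22⊕b23⊕b28⊕b29⊕b30⊕b31 = 0⊕0⊕0⊕0⊕1⊕0⊕1⊕1⊕0⊕1⊕1⊕0⊕0⊕1⊕0⊕0 = 0
s8: b8⊕b9⊕b10⊕b11⊕b12⊕b13⊕b14⊕b15⊕b24⊕b25⊕b26⊕b27⊕b28⊕b29⊕b30⊕b31 = 1⊕0⊕0⊕1⊕1⊕0⊕1⊕1⊕0⊕1⊕1⊕0⊕0⊕1⊕0⊕0 = 0
s16: b16⊕b17⊕b18⊕b19⊕b20⊕b21⊕b22⊕b23⊕b24⊕b25⊕b26⊕b27⊕b28⊕b29⊕b30⊕b31 = 0⊕0⊕1⊕0⊕0⊕1⊕1⊕0⊕0⊕1⊕1⊕0⊕0⊕1⊕0⊕0 = 0
Syndrome (s16...s1) = 00000 → position 0 (no error).

0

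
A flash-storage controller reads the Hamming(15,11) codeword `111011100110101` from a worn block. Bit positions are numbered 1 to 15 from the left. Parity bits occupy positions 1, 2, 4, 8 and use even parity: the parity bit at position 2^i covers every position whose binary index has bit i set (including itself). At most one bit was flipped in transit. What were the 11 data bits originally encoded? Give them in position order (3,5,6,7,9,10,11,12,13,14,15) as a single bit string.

s1: b1⊕b3⊕b5⊕b7⊕b9⊕b11⊕b13⊕b15 = 1⊕1⊕1⊕1⊕0⊕1⊕1⊕1 = 1
s2: b2⊕b3⊕b6⊕b7⊕b10⊕b11⊕b14⊕b15 = 1⊕1⊕1⊕1⊕1⊕1⊕0⊕1 = 1
s4: b4⊕b5⊕b6⊕b7⊕b12⊕b13⊕b14⊕b15 = 0⊕1⊕1⊕1⊕0⊕1⊕0⊕1 = 1
s8: b8⊕b9⊕b10⊕b11⊕b12⊕b13⊕b14⊕b15 = 0⊕0⊕1⊕1⊕0⊕1⊕0⊕1 = 0
Syndrome (s8...s1) = 0111 → position 7.
Flip bit 7: corrected codeword = 111011000110101
Data bits at positions 3,5,6,7,9,10,11,12,13,14,15: 11100110101

11100110101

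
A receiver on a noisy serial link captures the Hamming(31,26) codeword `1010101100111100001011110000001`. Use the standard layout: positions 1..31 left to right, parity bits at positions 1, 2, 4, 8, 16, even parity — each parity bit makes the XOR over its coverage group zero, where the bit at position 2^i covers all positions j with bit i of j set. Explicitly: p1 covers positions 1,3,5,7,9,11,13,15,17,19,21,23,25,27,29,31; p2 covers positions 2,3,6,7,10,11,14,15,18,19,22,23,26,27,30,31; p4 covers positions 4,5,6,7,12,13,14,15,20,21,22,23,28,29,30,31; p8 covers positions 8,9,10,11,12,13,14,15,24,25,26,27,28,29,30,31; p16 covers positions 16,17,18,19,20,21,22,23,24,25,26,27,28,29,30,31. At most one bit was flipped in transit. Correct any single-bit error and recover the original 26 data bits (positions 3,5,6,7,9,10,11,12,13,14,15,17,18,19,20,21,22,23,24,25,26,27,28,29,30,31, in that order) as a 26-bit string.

s1: b1⊕b3⊕b5⊕b7⊕b9⊕b11⊕b13⊕b15⊕b17⊕b19⊕b21⊕b23⊕b25⊕b27⊕b29⊕b31 = 1⊕1⊕1⊕1⊕0⊕1⊕1⊕0⊕0⊕1⊕1⊕1⊕0⊕0⊕0⊕1 = 0
s2: b2⊕b3⊕b6⊕b7⊕b10⊕b11⊕b14⊕b15⊕b18⊕b19⊕b22⊕b23⊕b26⊕b27⊕b30⊕b31 = 0⊕1⊕0⊕1⊕0⊕1⊕1⊕0⊕0⊕1⊕1⊕1⊕0⊕0⊕0⊕1 = 0
s4: b4⊕b5⊕b6⊕b7⊕b12⊕b13⊕b14⊕b15⊕b20⊕b21⊕b22⊕b23⊕b28⊕b29⊕b30⊕b31 = 0⊕1⊕0⊕1⊕1⊕1⊕1⊕0⊕0⊕1⊕1⊕1⊕0⊕0⊕0⊕1 = 1
s8: b8⊕b9⊕b10⊕b11⊕b12⊕b13⊕b14⊕b15⊕b24⊕b25⊕b26⊕b27⊕b28⊕b29⊕b30⊕b31 = 1⊕0⊕0⊕1⊕1⊕1⊕1⊕0⊕1⊕0⊕0⊕0⊕0⊕0⊕0⊕1 = 1
s16: b16⊕b17⊕b18⊕b19⊕b20⊕b21⊕b22⊕b23⊕b24⊕b25⊕b26⊕b27⊕b28⊕b29⊕b30⊕b31 = 0⊕0⊕0⊕1⊕0⊕1⊕1⊕1⊕1⊕0⊕0⊕0⊕0⊕0⊕0⊕1 = 0
Syndrome (s16...s1) = 01100 → position 12.
Flip bit 12: corrected codeword = 1010101100101100001011110000001
Data bits at positions 3,5,6,7,9,10,11,12,13,14,15,17,18,19,20,21,22,23,24,25,26,27,28,29,30,31: 11010010110001011110000001

11010010110001011110000001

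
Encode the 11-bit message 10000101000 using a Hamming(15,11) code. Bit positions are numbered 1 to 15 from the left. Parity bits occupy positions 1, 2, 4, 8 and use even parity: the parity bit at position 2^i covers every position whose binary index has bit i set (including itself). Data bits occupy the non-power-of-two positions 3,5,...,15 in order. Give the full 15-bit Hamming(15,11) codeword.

101100000101000

Place data bits at non-power-of-two positions: b3=1, b5=0, b6=0, b7=0, b9=0, b10=1, b11=0, b12=1, b13=0, b14=0, b15=0.
p1 = XOR of data positions {3,5,7,9,11,13,15} = 1⊕0⊕0⊕0⊕0⊕0⊕0 = 1
p2 = XOR of data positions {3,6,7,10,11,14,15} = 1⊕0⊕0⊕1⊕0⊕0⊕0 = 0
p4 = XOR of data positions {5,6,7,12,13,14,15} = 0⊕0⊕0⊕1⊕0⊕0⊕0 = 1
p8 = XOR of data positions {9,10,11,12,13,14,15} = 0⊕1⊕0⊕1⊕0⊕0⊕0 = 0
Codeword b1..b15 = 101100000101000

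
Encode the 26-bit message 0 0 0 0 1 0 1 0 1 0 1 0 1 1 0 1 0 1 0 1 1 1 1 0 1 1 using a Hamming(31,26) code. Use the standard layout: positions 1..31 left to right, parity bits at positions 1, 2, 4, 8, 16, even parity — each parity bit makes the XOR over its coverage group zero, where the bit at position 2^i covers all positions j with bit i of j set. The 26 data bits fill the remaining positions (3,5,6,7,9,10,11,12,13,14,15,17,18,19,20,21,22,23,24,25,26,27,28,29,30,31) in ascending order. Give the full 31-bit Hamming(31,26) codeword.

Place data bits at non-power-of-two positions: b3=0, b5=0, b6=0, b7=0, b9=1, b10=0, b11=1, b12=0, b13=1, b14=0, b15=1, b17=0, b18=1, b19=1, b20=0, b21=1, b22=0, b23=1, b24=0, b25=1, b26=1, b27=1, b28=1, b29=0, b30=1, b31=1.
p1 = XOR of data positions {3,5,7,9,11,13,15,17,19,21,23,25,27,29,31} = 0⊕0⊕0⊕1⊕1⊕1⊕1⊕0⊕1⊕1⊕1⊕1⊕1⊕0⊕1 = 0
p2 = XOR of data positions {3,6,7,10,11,14,15,18,19,22,23,26,27,30,31} = 0⊕0⊕0⊕0⊕1⊕0⊕1⊕1⊕1⊕0⊕1⊕1⊕1⊕1⊕1 = 1
p4 = XOR of data positions {5,6,7,12,13,14,15,20,21,22,23,28,29,30,31} = 0⊕0⊕0⊕0⊕1⊕0⊕1⊕0⊕1⊕0⊕1⊕1⊕0⊕1⊕1 = 1
p8 = XOR of data positions {9,10,11,12,13,14,15,24,25,26,27,28,29,30,31} = 1⊕0⊕1⊕0⊕1⊕0⊕1⊕0⊕1⊕1⊕1⊕1⊕0⊕1⊕1 = 0
p16 = XOR of data positions {17,18,19,20,21,22,23,24,25,26,27,28,29,30,31} = 0⊕1⊕1⊕0⊕1⊕0⊕1⊕0⊕1⊕1⊕1⊕1⊕0⊕1⊕1 = 0
Codeword b1..b31 = 0101000010101010011010101111011

0101000010101010011010101111011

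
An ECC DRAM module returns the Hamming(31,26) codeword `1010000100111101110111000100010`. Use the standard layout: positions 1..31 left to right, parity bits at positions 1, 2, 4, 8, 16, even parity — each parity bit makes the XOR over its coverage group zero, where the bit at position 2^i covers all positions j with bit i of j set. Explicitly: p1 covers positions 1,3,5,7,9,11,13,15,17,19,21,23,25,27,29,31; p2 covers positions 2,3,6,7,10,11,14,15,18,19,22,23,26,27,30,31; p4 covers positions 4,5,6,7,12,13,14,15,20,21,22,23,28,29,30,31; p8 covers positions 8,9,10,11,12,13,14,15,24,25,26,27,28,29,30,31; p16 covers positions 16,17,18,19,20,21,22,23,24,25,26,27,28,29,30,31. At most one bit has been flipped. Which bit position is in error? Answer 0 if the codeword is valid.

14

s1: b1⊕b3⊕b5⊕b7⊕b9⊕b11⊕b13⊕b15⊕b17⊕b19⊕b21⊕b23⊕b25⊕b27⊕b29⊕b31 = 1⊕1⊕0⊕0⊕0⊕1⊕1⊕0⊕1⊕0⊕1⊕0⊕0⊕0⊕0⊕0 = 0
s2: b2⊕b3⊕b6⊕b7⊕b10⊕b11⊕b14⊕b15⊕b18⊕b19⊕b22⊕b23⊕b26⊕b27⊕b30⊕b31 = 0⊕1⊕0⊕0⊕0⊕1⊕1⊕0⊕1⊕0⊕1⊕0⊕1⊕0⊕1⊕0 = 1
s4: b4⊕b5⊕b6⊕b7⊕b12⊕b13⊕b14⊕b15⊕b20⊕b21⊕b22⊕b23⊕b28⊕b29⊕b30⊕b31 = 0⊕0⊕0⊕0⊕1⊕1⊕1⊕0⊕1⊕1⊕1⊕0⊕0⊕0⊕1⊕0 = 1
s8: b8⊕b9⊕b10⊕b11⊕b12⊕b13⊕b14⊕b15⊕b24⊕b25⊕b26⊕b27⊕b28⊕b29⊕b30⊕b31 = 1⊕0⊕0⊕1⊕1⊕1⊕1⊕0⊕0⊕0⊕1⊕0⊕0⊕0⊕1⊕0 = 1
s16: b16⊕b17⊕b18⊕b19⊕b20⊕b21⊕b22⊕b23⊕b24⊕b25⊕b26⊕b27⊕b28⊕b29⊕b30⊕b31 = 1⊕1⊕1⊕0⊕1⊕1⊕1⊕0⊕0⊕0⊕1⊕0⊕0⊕0⊕1⊕0 = 0
Syndrome (s16...s1) = 01110 → position 14.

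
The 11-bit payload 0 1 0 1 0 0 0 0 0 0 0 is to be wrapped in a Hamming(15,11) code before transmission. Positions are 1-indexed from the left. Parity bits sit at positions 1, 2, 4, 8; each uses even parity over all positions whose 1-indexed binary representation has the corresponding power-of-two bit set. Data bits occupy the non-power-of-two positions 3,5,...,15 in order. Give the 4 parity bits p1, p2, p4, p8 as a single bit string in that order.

Place data bits at non-power-of-two positions: b3=0, b5=1, b6=0, b7=1, b9=0, b10=0, b11=0, b12=0, b13=0, b14=0, b15=0.
p1 = XOR of data positions {3,5,7,9,11,13,15} = 0⊕1⊕1⊕0⊕0⊕0⊕0 = 0
p2 = XOR of data positions {3,6,7,10,11,14,15} = 0⊕0⊕1⊕0⊕0⊕0⊕0 = 1
p4 = XOR of data positions {5,6,7,12,13,14,15} = 1⊕0⊕1⊕0⊕0⊕0⊕0 = 0
p8 = XOR of data positions {9,10,11,12,13,14,15} = 0⊕0⊕0⊕0⊕0⊕0⊕0 = 0
Parity bits p1,p2,p4,p8 = 0100

0100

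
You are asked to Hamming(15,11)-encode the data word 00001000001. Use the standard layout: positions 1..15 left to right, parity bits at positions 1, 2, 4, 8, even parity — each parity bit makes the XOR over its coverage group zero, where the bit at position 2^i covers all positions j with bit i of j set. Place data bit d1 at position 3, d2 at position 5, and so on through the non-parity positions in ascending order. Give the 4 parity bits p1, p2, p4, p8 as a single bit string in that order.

Place data bits at non-power-of-two positions: b3=0, b5=0, b6=0, b7=0, b9=1, b10=0, b11=0, b12=0, b13=0, b14=0, b15=1.
p1 = XOR of data positions {3,5,7,9,11,13,15} = 0⊕0⊕0⊕1⊕0⊕0⊕1 = 0
p2 = XOR of data positions {3,6,7,10,11,14,15} = 0⊕0⊕0⊕0⊕0⊕0⊕1 = 1
p4 = XOR of data positions {5,6,7,12,13,14,15} = 0⊕0⊕0⊕0⊕0⊕0⊕1 = 1
p8 = XOR of data positions {9,10,11,12,13,14,15} = 1⊕0⊕0⊕0⊕0⊕0⊕1 = 0
Parity bits p1,p2,p4,p8 = 0110

0110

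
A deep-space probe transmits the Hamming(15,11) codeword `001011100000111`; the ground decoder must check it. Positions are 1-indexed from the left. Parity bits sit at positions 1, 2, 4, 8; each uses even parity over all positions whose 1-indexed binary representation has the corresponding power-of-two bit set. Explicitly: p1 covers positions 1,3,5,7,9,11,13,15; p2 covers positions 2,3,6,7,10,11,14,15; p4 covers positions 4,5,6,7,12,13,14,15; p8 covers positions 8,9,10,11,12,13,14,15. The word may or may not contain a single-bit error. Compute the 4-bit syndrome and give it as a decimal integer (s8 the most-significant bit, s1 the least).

11

s1: b1⊕b3⊕b5⊕b7⊕b9⊕b11⊕b13⊕b15 = 0⊕1⊕1⊕1⊕0⊕0⊕1⊕1 = 1
s2: b2⊕b3⊕b6⊕b7⊕b10⊕b11⊕b14⊕b15 = 0⊕1⊕1⊕1⊕0⊕0⊕1⊕1 = 1
s4: b4⊕b5⊕b6⊕b7⊕b12⊕b13⊕b14⊕b15 = 0⊕1⊕1⊕1⊕0⊕1⊕1⊕1 = 0
s8: b8⊕b9⊕b10⊕b11⊕b12⊕b13⊕b14⊕b15 = 0⊕0⊕0⊕0⊕0⊕1⊕1⊕1 = 1
Syndrome (s8...s1) = 1011 → position 11.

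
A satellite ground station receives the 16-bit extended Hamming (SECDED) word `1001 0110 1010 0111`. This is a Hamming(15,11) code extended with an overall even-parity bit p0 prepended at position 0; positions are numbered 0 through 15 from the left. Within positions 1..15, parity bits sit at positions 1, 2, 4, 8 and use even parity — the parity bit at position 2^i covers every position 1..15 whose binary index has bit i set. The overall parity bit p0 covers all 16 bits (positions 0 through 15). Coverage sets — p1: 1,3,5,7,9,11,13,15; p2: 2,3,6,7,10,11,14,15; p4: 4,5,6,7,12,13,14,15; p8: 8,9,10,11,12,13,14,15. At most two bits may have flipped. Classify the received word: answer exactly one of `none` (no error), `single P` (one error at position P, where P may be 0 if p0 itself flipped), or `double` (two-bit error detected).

s1: b1⊕b3⊕b5⊕b7⊕b9⊕b11⊕b13⊕b15 = 0⊕1⊕1⊕0⊕0⊕0⊕1⊕1 = 0
s2: b2⊕b3⊕b6⊕b7⊕b10⊕b11⊕b14⊕b15 = 0⊕1⊕1⊕0⊕1⊕0⊕1⊕1 = 1
s4: b4⊕b5⊕b6⊕b7⊕b12⊕b13⊕b14⊕b15 = 0⊕1⊕1⊕0⊕0⊕1⊕1⊕1 = 1
s8: b8⊕b9⊕b10⊕b11⊕b12⊕b13⊕b14⊕b15 = 1⊕0⊕1⊕0⊕0⊕1⊕1⊕1 = 1
Syndrome (s8...s1) = 1110 → position 14.
Overall parity (XOR of all 16 bits, including p0): 1⊕0⊕0⊕1⊕0⊕1⊕1⊕0⊕1⊕0⊕1⊕0⊕0⊕1⊕1⊕1 = 1
Overall=1, syndrome position=14 → single-bit error at position 14.

single 14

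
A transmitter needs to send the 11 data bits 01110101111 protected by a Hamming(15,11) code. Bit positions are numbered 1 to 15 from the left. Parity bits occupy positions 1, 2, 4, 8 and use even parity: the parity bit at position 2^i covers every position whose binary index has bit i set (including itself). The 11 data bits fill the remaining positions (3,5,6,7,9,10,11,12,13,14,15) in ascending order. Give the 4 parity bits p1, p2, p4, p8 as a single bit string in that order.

0111

Place data bits at non-power-of-two positions: b3=0, b5=1, b6=1, b7=1, b9=0, b10=1, b11=0, b12=1, b13=1, b14=1, b15=1.
p1 = XOR of data positions {3,5,7,9,11,13,15} = 0⊕1⊕1⊕0⊕0⊕1⊕1 = 0
p2 = XOR of data positions {3,6,7,10,11,14,15} = 0⊕1⊕1⊕1⊕0⊕1⊕1 = 1
p4 = XOR of data positions {5,6,7,12,13,14,15} = 1⊕1⊕1⊕1⊕1⊕1⊕1 = 1
p8 = XOR of data positions {9,10,11,12,13,14,15} = 0⊕1⊕0⊕1⊕1⊕1⊕1 = 1
Parity bits p1,p2,p4,p8 = 0111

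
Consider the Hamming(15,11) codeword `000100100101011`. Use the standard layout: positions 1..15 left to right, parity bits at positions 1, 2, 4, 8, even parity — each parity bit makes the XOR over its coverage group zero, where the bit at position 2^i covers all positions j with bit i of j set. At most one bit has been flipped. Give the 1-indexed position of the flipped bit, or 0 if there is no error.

s1: b1⊕b3⊕b5⊕b7⊕b9⊕b11⊕b13⊕b15 = 0⊕0⊕0⊕1⊕0⊕0⊕0⊕1 = 0
s2: b2⊕b3⊕b6⊕b7⊕b10⊕b11⊕b14⊕b15 = 0⊕0⊕0⊕1⊕1⊕0⊕1⊕1 = 0
s4: b4⊕b5⊕b6⊕b7⊕b12⊕b13⊕b14⊕b15 = 1⊕0⊕0⊕1⊕1⊕0⊕1⊕1 = 1
s8: b8⊕b9⊕b10⊕b11⊕b12⊕b13⊕b14⊕b15 = 0⊕0⊕1⊕0⊕1⊕0⊕1⊕1 = 0
Syndrome (s8...s1) = 0100 → position 4.

4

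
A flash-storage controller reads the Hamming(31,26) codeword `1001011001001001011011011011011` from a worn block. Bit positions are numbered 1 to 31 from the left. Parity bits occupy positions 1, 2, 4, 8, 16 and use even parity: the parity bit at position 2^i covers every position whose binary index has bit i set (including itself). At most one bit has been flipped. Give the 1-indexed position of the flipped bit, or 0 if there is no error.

22

s1: b1⊕b3⊕b5⊕b7⊕b9⊕b11⊕b13⊕b15⊕b17⊕b19⊕b21⊕b23⊕b25⊕b27⊕b29⊕b31 = 1⊕0⊕0⊕1⊕0⊕0⊕1⊕0⊕0⊕1⊕1⊕0⊕1⊕1⊕0⊕1 = 0
s2: b2⊕b3⊕b6⊕b7⊕b10⊕b11⊕b14⊕b15⊕b18⊕b19⊕b22⊕b23⊕b26⊕b27⊕b30⊕b31 = 0⊕0⊕1⊕1⊕1⊕0⊕0⊕0⊕1⊕1⊕1⊕0⊕0⊕1⊕1⊕1 = 1
s4: b4⊕b5⊕b6⊕b7⊕b12⊕b13⊕b14⊕b15⊕b20⊕b21⊕b22⊕b23⊕b28⊕b29⊕b30⊕b31 = 1⊕0⊕1⊕1⊕0⊕1⊕0⊕0⊕0⊕1⊕1⊕0⊕1⊕0⊕1⊕1 = 1
s8: b8⊕b9⊕b10⊕b11⊕b12⊕b13⊕b14⊕b15⊕b24⊕b25⊕b26⊕b27⊕b28⊕b29⊕b30⊕b31 = 0⊕0⊕1⊕0⊕0⊕1⊕0⊕0⊕1⊕1⊕0⊕1⊕1⊕0⊕1⊕1 = 0
s16: b16⊕b17⊕b18⊕b19⊕b20⊕b21⊕b22⊕b23⊕b24⊕b25⊕b26⊕b27⊕b28⊕b29⊕b30⊕b31 = 1⊕0⊕1⊕1⊕0⊕1⊕1⊕0⊕1⊕1⊕0⊕1⊕1⊕0⊕1⊕1 = 1
Syndrome (s16...s1) = 10110 → position 22.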